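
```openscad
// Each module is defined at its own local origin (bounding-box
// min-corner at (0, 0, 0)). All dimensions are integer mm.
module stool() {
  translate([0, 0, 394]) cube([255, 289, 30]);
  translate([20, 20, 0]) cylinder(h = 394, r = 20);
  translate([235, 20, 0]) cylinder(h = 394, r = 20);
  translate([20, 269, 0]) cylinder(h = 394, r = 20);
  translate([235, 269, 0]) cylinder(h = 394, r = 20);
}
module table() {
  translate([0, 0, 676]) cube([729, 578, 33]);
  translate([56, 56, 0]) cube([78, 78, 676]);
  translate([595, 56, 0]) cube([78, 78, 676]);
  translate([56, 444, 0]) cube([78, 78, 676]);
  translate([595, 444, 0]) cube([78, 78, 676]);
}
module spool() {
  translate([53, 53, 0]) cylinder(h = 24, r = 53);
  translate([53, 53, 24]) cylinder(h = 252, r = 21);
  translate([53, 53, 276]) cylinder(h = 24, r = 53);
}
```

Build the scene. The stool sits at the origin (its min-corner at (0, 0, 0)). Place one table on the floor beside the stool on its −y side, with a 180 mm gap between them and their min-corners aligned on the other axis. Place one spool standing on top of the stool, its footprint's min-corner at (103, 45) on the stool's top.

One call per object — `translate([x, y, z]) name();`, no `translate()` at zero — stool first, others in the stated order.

stool();
translate([0, -758, 0]) table();
translate([103, 45, 424]) spool();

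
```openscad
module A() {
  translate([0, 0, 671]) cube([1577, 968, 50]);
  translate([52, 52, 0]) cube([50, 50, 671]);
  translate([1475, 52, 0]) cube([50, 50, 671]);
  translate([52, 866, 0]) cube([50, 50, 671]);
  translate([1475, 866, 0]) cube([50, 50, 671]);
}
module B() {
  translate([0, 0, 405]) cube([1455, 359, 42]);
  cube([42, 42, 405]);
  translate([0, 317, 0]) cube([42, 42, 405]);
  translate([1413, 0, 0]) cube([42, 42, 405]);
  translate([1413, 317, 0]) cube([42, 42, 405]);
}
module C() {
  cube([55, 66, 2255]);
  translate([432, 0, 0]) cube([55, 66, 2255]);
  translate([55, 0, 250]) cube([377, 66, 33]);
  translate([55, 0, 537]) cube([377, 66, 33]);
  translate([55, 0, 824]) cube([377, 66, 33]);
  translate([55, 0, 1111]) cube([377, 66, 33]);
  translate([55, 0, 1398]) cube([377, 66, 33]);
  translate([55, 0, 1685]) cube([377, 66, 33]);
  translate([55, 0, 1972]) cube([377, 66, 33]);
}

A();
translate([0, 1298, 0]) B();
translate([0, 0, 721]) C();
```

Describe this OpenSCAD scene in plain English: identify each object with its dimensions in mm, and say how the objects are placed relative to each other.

A is a table: top 1577 mm (x) × 968 mm (y), 50 mm thick, upper face at z = 721 mm, on four 50×50 mm square legs, each inset 52 mm from the nearest pair of top edges, running from z = 0 to the bottom of the top.

B is a long wooden bench with a 1455 mm (x) × 359 mm (y) seat, 42 mm thick, its top surface 447 mm above the floor. Four 42 mm square legs at the seat corners, flush with the edges, run from z = 0 to the seat underside.

C is a straight ladder. Two 55×66 mm vertical rails, 2255 mm tall, stand 487 mm apart (outside-to-outside) with their front faces coplanar on the −y side. 7 rungs, each 66 mm deep and 33 mm tall, span between the inner faces of the rails, front faces flush with the rails. The lowest rung's underside is at z = 250 mm and rungs are spaced 287 mm apart (underside to underside).

The bench is on the floor beside the table on its +y side. The ladder is on top of the table.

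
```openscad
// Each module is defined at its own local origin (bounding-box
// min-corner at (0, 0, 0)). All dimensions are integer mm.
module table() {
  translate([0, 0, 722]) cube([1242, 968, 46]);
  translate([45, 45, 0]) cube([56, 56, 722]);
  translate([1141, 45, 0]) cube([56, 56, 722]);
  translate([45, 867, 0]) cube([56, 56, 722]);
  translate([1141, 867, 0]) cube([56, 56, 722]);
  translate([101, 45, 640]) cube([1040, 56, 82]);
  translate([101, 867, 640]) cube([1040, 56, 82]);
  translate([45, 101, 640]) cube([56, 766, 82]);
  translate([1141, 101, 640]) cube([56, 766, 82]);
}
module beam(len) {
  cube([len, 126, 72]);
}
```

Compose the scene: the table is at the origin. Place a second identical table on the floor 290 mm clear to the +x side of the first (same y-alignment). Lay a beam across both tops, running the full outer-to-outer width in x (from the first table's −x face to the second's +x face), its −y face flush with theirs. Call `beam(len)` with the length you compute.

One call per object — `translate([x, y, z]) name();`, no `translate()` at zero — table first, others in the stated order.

table();
translate([1532, 0, 0]) table();
translate([0, 0, 768]) beam(2774);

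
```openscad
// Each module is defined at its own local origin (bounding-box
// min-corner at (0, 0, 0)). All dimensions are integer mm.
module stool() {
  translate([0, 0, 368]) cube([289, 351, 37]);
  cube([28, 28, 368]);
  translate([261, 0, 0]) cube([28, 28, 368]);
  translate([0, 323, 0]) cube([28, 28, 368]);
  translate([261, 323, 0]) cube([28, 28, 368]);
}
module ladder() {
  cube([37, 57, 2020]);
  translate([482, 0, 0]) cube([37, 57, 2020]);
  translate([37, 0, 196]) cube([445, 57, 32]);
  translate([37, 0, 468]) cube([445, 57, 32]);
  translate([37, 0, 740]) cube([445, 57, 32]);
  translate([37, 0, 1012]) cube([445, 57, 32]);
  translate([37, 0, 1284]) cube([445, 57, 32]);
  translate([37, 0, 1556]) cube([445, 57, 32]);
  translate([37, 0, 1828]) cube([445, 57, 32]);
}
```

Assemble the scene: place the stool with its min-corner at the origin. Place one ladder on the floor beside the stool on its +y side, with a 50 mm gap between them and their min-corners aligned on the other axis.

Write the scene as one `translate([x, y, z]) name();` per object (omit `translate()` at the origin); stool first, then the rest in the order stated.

stool();
translate([0, 401, 0]) ladder();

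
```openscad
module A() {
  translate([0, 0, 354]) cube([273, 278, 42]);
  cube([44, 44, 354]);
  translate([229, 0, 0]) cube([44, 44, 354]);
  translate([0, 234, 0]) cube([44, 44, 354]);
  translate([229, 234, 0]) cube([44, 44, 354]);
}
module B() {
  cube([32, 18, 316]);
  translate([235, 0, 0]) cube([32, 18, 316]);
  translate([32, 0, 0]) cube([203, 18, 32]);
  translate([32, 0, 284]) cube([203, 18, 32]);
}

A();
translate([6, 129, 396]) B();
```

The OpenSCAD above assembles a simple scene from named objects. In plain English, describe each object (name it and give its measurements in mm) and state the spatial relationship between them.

A is a four-legged stool. The seat is a 273×278×42 mm slab whose top surface is at z = 396 mm; four square legs, each 44×44 mm in cross-section, run from the floor (z = 0) to the underside of the seat, each flush with a corner of the seat.

B is a picture frame with a 203×252 mm rectangular opening (x by z) and a uniform 32 mm border on every side. Frame depth is 18 mm along y. It is built from two vertical stiles running the full outside height and two horizontal rails spanning the gap between the stiles.

The picture frame is on top of the stool.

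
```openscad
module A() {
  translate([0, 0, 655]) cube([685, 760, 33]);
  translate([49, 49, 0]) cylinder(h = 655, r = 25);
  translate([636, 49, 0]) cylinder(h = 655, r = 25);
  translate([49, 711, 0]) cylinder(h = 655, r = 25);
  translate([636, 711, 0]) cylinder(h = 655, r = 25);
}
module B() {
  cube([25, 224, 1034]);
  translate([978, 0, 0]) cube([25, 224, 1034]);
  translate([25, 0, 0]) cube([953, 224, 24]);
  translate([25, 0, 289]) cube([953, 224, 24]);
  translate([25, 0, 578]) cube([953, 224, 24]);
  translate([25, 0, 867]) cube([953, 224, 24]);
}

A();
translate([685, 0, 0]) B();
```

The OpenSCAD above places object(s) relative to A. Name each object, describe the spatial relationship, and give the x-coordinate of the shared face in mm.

The table's +x face and the bookshelf's −x face are both at x = 685 mm.

A is a table. B is a bookshelf. The bookshelf is against the table's +x side, with their −y faces flush. The x-coordinate of the shared face is 685 mm.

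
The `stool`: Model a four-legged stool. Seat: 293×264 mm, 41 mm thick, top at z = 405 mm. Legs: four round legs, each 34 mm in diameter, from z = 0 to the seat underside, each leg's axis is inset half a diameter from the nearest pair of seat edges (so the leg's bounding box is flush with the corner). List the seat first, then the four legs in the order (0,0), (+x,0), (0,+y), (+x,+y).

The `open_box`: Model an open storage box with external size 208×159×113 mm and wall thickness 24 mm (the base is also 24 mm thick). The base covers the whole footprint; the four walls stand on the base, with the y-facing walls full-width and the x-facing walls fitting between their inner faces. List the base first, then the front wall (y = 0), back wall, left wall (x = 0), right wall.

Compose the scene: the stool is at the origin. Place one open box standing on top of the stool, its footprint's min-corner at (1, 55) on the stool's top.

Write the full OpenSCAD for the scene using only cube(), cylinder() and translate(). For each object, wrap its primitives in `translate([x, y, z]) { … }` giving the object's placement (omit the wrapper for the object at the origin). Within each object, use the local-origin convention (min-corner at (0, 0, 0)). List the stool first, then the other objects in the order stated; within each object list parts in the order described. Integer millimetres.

translate([0, 0, 364]) cube([293, 264, 41]);
translate([17, 17, 0]) cylinder(h = 364, r = 17);
translate([276, 17, 0]) cylinder(h = 364, r = 17);
translate([17, 247, 0]) cylinder(h = 364, r = 17);
translate([276, 247, 0]) cylinder(h = 364, r = 17);
translate([1, 55, 405]) {
  cube([208, 159, 24]);
  translate([0, 0, 24]) cube([208, 24, 89]);
  translate([0, 135, 24]) cube([208, 24, 89]);
  translate([0, 24, 24]) cube([24, 111, 89]);
  translate([184, 24, 24]) cube([24, 111, 89]);
}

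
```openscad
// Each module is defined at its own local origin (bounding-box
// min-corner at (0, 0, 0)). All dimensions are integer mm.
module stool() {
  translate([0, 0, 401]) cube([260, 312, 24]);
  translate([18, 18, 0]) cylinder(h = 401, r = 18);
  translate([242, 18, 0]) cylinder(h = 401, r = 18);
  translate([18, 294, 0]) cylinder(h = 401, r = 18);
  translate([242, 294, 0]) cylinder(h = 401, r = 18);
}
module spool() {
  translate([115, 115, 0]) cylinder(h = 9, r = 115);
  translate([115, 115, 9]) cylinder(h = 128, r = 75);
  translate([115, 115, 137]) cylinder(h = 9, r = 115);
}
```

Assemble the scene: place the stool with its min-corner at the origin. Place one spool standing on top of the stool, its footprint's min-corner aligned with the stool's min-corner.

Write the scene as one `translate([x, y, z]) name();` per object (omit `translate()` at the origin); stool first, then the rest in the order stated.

stool();
translate([0, 0, 425]) spool();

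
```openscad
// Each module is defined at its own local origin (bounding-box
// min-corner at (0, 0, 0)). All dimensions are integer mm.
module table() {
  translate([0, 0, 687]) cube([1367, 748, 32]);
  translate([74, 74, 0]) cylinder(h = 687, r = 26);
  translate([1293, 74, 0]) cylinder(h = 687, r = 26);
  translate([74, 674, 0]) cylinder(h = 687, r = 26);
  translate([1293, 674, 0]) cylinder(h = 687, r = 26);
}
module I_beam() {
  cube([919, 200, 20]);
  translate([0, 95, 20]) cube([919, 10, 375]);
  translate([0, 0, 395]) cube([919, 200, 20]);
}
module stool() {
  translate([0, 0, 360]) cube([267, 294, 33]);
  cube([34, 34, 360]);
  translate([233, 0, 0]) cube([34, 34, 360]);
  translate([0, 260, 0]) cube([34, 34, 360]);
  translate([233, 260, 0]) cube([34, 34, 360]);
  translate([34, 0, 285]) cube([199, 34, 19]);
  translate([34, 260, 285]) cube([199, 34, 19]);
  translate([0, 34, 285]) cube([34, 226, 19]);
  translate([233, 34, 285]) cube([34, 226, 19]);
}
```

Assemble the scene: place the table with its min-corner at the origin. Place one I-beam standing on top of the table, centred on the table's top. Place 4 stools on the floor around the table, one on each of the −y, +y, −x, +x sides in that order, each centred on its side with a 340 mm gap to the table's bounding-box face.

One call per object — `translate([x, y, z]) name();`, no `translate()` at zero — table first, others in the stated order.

table();
translate([224, 274, 719]) I_beam();
translate([550, -634, 0]) stool();
translate([550, 1088, 0]) stool();
translate([-607, 227, 0]) stool();
translate([1707, 227, 0]) stool();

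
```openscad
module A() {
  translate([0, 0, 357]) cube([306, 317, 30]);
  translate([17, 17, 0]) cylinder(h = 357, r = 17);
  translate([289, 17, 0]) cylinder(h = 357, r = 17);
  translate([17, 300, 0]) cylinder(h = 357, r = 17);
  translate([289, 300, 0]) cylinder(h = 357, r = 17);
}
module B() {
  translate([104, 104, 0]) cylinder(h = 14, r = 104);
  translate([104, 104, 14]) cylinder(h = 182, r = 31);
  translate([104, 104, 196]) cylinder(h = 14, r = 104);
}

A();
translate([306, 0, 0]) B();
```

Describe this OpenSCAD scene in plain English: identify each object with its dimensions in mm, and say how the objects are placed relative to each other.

A is a four-legged stool. The seat is 306×317 mm, 30 mm thick, top at z = 387 mm. It stands on four round legs, each 34 mm in diameter, from z = 0 to the seat underside, each leg's axis is inset half a diameter from the nearest pair of seat edges (so the leg's bounding box is flush with the corner).

B is a spool: two coaxial disc flanges of radius 104 mm and thickness 14 mm, joined by a core cylinder of radius 31 mm and height 182 mm. The lower flange rests on z = 0 and the three cylinders share a vertical axis.

The spool is against the stool's +x side, with their −y faces flush.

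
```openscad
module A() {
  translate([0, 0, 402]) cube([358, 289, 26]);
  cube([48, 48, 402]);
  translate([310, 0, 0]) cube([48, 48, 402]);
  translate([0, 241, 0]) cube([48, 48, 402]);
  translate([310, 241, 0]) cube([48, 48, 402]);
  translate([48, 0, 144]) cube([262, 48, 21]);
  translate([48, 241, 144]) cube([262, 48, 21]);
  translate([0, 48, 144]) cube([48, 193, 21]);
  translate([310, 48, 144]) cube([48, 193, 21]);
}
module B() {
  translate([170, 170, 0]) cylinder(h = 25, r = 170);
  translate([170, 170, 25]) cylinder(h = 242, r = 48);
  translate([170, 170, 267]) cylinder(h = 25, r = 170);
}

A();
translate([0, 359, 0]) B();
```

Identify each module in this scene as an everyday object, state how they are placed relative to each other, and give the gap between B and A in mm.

The spool's nearest face is 70 mm from the stool's +y face.

A is a stool. B is a spool. The spool is on the floor beside the stool on its +y side. The gap between the spool and the stool is 70 mm.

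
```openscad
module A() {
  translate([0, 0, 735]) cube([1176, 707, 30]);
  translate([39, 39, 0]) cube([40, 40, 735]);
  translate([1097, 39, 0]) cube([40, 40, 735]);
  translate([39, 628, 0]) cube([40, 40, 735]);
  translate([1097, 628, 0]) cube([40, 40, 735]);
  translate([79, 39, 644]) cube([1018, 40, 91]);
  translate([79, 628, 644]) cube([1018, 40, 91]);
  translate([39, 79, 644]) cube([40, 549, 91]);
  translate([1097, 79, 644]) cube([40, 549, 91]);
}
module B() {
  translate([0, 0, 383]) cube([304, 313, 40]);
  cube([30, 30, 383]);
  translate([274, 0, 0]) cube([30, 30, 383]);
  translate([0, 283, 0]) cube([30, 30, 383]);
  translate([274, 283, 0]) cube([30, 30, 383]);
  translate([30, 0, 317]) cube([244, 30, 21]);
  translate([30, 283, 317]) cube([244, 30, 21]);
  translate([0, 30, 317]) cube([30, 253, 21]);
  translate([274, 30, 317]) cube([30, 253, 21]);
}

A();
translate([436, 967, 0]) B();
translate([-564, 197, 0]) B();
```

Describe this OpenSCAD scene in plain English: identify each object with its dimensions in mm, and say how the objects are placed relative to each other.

A is a table: top 1176 mm (x) × 707 mm (y), 30 mm thick, upper face at z = 765 mm, on four 40×40 mm square legs, each inset 39 mm from the nearest pair of top edges, running from z = 0 to the bottom of the top. Four apron rails, 40 mm thick and 91 mm tall, run between adjacent legs with their top edges flush with the underside of the top and their outer faces flush with the legs' outer faces.

B is a four-legged stool. The seat is 304×313 mm, 40 mm thick, top at z = 423 mm. It stands on four square legs, each 30×30 mm in cross-section, from z = 0 to the seat underside, each flush with a corner of the seat. Four stretchers, 30 mm wide and 21 mm tall, connect adjacent legs with their undersides at z = 317 mm, each running between the inner faces of the legs it joins and aligned with the legs' outer faces on the other axis.

Two stools sit around the table at the +y, −x sides.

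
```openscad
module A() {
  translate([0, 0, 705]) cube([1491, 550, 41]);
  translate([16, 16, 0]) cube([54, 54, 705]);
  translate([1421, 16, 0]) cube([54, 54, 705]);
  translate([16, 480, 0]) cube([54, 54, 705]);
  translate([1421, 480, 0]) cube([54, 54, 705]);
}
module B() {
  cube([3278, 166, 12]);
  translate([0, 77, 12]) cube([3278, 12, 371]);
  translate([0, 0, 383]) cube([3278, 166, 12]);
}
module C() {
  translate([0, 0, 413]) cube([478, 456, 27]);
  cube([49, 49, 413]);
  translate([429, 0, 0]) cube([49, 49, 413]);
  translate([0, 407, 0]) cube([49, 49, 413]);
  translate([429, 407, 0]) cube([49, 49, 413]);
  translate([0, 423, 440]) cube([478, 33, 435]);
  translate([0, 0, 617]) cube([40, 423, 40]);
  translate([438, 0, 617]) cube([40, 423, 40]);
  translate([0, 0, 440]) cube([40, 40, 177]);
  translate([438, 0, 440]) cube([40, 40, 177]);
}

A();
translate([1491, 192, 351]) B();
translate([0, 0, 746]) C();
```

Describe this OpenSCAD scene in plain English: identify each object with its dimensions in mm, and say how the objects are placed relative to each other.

A is a table: top 1491 mm (x) × 550 mm (y), 41 mm thick, upper face at z = 746 mm, on four 54×54 mm square legs, each inset 16 mm from the nearest pair of top edges, running from z = 0 to the bottom of the top.

B is an I-beam lying along x, 3278 mm long. Overall section height 395 mm. Two flanges 166 mm wide (y) and 12 mm thick, one on the floor and one at the top; a web 12 mm thick runs between them, centred on the flange width.

C is a chair. The seat is a 478×456×27 mm slab with its top at z = 440 mm, on four 49×49 mm corner legs (flush with the seat edges, standing on z = 0). A flat backrest 33 mm thick, 435 mm tall, spans the full seat width and rises from the seat top along its +y edge, rear face flush with the rear of the seat. Two armrests of 40×40 mm section run along each side from the seat's front edge to the front of the backrest, top faces 217 mm above the seat top and outer faces flush with the seat's x-edges; a 40×40 mm post under the front of each armrest stands on the seat at the front corner.

The I-beam is beside the table with their tops flush at z = 746. The chair is on top of the table.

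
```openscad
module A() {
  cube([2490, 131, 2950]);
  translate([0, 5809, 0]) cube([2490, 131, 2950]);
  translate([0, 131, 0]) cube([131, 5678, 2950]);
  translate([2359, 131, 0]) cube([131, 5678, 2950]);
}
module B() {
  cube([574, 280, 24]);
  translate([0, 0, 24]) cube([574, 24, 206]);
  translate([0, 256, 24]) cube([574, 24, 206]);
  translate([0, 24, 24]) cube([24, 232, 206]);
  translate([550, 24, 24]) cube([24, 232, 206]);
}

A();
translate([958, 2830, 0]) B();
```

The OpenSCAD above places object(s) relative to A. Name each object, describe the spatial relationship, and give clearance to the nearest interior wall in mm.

A is a house frame. B is an open box. The open box sits inside the house frame, centred. The clearance to the nearest interior wall is 827 mm.

Clearances: x = 827, y = 2699; minimum 827 mm.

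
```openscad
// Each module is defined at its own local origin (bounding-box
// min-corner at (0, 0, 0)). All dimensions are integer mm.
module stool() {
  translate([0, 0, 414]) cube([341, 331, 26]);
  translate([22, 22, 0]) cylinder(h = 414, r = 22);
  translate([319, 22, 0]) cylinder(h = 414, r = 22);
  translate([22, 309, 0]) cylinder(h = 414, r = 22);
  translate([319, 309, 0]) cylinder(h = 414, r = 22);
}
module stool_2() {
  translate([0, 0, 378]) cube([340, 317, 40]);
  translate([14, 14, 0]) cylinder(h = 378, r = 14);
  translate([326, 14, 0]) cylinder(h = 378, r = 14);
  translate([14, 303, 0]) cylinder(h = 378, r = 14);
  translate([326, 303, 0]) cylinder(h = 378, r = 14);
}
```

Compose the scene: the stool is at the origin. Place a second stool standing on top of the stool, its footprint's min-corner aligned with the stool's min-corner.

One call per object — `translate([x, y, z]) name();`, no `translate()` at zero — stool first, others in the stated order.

stool();
translate([0, 0, 440]) stool_2();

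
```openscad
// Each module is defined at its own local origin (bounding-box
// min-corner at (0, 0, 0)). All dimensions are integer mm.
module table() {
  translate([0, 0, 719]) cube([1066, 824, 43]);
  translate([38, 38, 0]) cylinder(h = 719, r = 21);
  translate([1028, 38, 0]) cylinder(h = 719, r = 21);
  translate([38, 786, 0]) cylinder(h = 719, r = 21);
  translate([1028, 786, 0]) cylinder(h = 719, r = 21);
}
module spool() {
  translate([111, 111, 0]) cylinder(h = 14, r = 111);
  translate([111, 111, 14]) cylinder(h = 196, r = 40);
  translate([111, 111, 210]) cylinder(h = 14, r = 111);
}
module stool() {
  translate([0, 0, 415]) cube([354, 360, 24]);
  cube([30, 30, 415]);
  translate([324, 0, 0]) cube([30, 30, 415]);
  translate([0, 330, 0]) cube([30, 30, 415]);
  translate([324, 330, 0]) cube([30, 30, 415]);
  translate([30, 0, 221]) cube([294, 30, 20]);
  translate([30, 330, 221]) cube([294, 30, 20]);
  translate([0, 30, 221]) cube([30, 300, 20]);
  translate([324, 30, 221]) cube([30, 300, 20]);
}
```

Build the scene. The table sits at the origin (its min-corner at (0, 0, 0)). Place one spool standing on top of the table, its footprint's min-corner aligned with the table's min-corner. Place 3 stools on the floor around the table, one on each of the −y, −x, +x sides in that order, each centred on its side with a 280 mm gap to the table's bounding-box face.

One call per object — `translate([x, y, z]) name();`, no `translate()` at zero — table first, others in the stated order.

table();
translate([0, 0, 762]) spool();
translate([356, -640, 0]) stool();
translate([-634, 232, 0]) stool();
translate([1346, 232, 0]) stool();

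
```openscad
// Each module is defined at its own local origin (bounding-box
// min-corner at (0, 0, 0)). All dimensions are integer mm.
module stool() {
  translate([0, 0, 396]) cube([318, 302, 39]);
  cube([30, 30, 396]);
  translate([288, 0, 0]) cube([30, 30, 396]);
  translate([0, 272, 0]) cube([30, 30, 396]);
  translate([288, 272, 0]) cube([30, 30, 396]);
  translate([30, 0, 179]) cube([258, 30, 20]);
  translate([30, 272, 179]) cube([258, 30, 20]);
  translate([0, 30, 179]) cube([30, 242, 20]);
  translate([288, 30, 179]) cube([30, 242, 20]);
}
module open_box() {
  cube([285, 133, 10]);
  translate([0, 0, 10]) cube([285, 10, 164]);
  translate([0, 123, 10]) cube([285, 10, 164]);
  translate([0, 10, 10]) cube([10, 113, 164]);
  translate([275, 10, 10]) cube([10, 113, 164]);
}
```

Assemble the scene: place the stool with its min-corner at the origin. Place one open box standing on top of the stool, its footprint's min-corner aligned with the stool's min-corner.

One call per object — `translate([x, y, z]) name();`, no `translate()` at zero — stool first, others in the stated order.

stool();
translate([0, 0, 435]) open_box();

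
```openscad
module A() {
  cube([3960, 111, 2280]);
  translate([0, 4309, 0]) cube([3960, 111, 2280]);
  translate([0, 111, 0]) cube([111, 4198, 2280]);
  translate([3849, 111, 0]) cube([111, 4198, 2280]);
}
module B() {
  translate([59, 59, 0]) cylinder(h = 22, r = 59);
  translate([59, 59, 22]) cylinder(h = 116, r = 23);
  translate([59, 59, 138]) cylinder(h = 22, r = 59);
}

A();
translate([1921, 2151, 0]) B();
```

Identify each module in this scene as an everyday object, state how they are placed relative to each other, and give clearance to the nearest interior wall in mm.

Clearances: x = 1810, y = 2040; minimum 1810 mm.

A is a house frame. B is a spool. The spool sits inside the house frame, centred. The clearance to the nearest interior wall is 1810 mm.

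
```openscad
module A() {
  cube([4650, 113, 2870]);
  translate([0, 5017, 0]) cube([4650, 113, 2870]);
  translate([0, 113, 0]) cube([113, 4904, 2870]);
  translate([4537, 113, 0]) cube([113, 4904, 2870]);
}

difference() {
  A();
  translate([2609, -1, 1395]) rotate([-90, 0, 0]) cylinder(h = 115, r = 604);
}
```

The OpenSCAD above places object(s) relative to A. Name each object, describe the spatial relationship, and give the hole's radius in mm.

The subtracted cylinder has r = 604 mm.

A is a house frame. The house frame has a circular hole through its front wall. The hole's radius is 604 mm.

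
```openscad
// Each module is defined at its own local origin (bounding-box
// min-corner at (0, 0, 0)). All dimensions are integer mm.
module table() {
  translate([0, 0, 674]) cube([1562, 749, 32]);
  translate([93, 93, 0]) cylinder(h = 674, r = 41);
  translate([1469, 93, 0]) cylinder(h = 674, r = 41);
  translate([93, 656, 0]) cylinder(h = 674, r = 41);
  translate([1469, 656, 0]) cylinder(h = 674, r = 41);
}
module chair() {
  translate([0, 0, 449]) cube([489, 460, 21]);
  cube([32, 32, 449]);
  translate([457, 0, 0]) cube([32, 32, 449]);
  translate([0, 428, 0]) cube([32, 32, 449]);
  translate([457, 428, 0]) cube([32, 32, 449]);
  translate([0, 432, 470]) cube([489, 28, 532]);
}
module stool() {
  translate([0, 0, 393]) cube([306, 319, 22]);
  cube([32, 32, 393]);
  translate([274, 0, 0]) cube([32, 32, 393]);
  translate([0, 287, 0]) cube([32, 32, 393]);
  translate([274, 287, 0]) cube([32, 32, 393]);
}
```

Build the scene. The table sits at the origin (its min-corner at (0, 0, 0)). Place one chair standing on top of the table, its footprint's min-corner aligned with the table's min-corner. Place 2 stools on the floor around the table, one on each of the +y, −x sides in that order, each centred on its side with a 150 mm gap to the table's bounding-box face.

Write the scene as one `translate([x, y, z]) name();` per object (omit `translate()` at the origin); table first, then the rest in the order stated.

table();
translate([0, 0, 706]) chair();
translate([628, 899, 0]) stool();
translate([-456, 215, 0]) stool();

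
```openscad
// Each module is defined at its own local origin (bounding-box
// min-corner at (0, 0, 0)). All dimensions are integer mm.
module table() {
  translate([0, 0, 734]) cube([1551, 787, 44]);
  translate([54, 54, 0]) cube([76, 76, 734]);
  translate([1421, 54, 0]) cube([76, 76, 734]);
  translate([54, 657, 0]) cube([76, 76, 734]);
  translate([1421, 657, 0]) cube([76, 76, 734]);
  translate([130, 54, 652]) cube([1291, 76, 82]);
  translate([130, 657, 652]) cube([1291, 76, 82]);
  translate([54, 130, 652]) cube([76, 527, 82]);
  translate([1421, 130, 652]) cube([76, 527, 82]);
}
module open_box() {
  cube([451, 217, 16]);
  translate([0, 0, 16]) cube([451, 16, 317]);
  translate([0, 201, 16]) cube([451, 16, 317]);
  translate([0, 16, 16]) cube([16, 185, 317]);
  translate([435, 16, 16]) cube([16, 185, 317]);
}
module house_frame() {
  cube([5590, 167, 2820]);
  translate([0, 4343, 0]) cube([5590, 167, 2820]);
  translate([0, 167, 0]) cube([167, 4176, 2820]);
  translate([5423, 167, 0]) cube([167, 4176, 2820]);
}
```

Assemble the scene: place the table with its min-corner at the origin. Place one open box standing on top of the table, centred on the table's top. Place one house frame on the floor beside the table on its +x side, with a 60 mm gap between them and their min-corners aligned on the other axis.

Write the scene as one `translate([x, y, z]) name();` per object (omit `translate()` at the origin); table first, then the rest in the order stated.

table();
translate([550, 285, 778]) open_box();
translate([1611, 0, 0]) house_frame();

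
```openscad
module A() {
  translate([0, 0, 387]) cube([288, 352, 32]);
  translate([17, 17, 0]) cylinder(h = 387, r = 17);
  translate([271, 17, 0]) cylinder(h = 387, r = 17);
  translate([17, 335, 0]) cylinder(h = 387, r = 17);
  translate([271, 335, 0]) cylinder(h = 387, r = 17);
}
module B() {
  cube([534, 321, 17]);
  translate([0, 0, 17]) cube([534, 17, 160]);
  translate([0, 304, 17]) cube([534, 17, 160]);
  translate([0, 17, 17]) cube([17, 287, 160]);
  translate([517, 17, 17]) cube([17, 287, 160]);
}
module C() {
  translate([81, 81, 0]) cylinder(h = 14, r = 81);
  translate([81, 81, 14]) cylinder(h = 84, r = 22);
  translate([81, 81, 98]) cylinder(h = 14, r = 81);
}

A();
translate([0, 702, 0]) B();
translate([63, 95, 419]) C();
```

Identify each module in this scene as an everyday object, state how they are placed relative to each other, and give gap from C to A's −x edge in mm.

The spool's min-x is at 63; the stool's min-x is 0; gap = 63 mm.

A is a stool. B is an open box. C is a spool. The open box is on the floor beside the stool on its +y side. The spool is on top of the stool, centred. The gap from the spool to the stool's −x edge is 63 mm.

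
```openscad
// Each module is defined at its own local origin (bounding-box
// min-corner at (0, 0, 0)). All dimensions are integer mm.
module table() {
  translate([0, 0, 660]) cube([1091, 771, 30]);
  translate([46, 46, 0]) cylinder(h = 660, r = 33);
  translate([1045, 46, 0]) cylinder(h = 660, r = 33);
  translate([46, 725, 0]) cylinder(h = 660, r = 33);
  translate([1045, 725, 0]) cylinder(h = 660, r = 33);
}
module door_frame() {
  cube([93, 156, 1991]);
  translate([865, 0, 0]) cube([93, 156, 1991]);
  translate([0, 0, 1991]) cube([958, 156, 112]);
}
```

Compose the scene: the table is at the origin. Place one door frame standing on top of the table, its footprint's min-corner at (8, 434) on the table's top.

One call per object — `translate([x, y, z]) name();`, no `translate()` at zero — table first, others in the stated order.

table();
translate([8, 434, 690]) door_frame();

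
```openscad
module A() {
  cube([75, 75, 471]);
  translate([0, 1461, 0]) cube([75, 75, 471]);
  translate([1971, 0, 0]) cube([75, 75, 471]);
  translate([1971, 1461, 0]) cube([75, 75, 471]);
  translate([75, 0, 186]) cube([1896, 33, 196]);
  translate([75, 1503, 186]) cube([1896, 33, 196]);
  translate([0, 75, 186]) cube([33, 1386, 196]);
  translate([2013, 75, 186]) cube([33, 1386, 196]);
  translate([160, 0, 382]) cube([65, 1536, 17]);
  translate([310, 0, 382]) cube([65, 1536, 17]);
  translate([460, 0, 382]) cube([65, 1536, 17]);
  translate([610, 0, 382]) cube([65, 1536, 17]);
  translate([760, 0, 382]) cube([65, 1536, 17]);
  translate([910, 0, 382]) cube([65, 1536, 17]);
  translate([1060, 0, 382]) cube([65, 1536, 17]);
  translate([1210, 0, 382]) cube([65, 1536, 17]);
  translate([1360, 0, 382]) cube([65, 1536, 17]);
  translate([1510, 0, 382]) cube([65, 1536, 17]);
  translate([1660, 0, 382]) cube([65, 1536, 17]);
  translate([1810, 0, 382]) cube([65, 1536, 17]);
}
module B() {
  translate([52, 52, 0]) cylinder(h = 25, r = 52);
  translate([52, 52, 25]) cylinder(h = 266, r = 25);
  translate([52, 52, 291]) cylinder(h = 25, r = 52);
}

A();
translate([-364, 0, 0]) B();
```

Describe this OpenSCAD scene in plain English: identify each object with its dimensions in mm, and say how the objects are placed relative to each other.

A is a bed frame 2046 mm long (x) by 1536 mm wide (y). Four 75×75 mm corner posts, 471 mm tall, at the corners of the footprint. Four rails of 33 mm thickness and 196 mm height run between adjacent posts with their undersides at z = 186 mm, their outer faces flush with the outside of the frame (the two x-running rails run between the posts' inner faces; the two y-running rails run between the posts' inner faces). 12 slats, each 65 mm wide (x) and 17 mm thick, lie across the top of the two x-running rails, running the full 1536 mm width of the frame in y; the slats are evenly spaced along x between the inner faces of the end posts with equal gaps (rounded down to the nearest mm) at the −x end and between each pair — any rounding remainder accumulates at the +x end.

B is a spool: two coaxial disc flanges of radius 52 mm and thickness 25 mm, joined by a core cylinder of radius 25 mm and height 266 mm. The lower flange rests on z = 0 and the three cylinders share a vertical axis.

The spool is on the floor beside the bed frame on its −x side.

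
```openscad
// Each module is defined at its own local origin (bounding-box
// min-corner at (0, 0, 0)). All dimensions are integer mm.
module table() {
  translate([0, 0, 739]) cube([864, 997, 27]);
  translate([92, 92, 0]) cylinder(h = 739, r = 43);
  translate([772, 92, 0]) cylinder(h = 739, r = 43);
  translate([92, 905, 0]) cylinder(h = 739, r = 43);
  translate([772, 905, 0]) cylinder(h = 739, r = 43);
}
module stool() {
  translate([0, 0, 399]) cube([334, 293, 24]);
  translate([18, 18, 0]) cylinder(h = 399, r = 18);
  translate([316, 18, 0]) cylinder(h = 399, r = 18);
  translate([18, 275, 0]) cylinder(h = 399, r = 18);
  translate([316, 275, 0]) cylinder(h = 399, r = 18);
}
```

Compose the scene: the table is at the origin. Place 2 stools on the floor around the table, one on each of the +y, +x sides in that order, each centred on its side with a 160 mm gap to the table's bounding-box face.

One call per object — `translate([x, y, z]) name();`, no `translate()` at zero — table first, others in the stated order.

table();
translate([265, 1157, 0]) stool();
translate([1024, 352, 0]) stool();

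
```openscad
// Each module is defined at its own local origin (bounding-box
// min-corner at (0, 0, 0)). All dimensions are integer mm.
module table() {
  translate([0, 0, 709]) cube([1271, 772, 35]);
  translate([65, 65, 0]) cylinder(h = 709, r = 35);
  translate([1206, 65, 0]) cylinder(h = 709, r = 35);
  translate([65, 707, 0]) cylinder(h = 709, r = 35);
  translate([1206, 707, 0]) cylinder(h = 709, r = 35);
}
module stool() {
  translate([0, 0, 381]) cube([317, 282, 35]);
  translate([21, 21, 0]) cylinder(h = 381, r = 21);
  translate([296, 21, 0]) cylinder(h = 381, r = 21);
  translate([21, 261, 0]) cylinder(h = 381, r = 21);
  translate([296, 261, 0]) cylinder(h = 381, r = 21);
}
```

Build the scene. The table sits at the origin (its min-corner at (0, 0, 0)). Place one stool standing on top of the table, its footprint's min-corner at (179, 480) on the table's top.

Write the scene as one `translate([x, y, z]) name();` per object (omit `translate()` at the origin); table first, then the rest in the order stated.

table();
translate([179, 480, 744]) stool();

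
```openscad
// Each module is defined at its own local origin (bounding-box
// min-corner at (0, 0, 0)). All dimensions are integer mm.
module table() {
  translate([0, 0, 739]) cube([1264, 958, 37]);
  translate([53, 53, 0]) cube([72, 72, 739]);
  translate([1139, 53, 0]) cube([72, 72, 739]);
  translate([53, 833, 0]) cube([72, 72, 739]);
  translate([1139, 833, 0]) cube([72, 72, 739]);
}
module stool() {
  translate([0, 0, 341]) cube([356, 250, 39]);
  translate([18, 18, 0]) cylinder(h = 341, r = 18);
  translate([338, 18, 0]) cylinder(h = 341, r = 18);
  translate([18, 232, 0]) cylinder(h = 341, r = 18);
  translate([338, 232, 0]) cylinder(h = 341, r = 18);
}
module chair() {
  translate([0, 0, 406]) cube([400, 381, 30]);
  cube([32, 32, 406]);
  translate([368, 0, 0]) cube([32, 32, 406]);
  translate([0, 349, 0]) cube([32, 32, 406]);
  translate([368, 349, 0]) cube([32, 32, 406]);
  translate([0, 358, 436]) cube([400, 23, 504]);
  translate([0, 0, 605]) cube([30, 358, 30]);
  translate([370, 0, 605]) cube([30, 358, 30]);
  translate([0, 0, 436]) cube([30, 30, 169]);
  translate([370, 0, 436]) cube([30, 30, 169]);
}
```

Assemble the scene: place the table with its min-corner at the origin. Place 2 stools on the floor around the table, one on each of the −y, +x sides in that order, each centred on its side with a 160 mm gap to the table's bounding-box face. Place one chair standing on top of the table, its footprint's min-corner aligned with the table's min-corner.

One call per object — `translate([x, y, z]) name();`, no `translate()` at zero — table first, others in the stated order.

table();
translate([454, -410, 0]) stool();
translate([1424, 354, 0]) stool();
translate([0, 0, 776]) chair();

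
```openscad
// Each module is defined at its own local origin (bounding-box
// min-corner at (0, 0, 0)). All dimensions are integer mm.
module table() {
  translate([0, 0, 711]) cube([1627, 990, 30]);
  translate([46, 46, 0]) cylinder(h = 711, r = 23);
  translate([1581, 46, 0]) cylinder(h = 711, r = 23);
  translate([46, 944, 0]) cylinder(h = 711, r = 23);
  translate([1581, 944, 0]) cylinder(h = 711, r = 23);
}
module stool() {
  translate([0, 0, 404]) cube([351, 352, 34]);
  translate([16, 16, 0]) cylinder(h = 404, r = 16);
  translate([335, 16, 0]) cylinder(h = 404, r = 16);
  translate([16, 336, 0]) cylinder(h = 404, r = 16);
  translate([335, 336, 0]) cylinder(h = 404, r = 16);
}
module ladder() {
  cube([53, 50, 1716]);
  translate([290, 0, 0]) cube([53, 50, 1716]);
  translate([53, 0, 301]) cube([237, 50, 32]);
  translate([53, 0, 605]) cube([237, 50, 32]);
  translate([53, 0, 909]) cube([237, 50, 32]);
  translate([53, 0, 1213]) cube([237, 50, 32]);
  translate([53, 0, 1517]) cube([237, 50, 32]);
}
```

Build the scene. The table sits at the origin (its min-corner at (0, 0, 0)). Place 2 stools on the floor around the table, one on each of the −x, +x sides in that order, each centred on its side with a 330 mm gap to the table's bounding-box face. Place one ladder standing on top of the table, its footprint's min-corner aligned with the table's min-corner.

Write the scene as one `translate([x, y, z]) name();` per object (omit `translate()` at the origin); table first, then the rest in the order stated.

table();
translate([-681, 319, 0]) stool();
translate([1957, 319, 0]) stool();
translate([0, 0, 741]) ladder();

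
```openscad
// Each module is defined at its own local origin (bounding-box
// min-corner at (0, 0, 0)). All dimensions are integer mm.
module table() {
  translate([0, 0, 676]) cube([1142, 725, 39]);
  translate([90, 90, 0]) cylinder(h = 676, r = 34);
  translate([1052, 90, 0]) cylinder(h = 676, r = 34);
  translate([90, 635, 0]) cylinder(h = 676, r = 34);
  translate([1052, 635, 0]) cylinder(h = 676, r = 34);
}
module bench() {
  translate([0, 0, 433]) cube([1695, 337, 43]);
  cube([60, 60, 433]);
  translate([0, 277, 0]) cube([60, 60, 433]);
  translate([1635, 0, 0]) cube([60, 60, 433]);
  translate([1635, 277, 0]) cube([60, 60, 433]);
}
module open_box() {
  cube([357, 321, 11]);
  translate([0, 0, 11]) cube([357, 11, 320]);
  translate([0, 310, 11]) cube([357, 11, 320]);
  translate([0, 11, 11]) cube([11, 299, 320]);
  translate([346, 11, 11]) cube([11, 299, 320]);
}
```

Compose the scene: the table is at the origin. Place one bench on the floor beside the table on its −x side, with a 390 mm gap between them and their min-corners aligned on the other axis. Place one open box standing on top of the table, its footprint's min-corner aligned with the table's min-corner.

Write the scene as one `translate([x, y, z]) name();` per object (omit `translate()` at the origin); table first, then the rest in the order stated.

table();
translate([-2085, 0, 0]) bench();
translate([0, 0, 715]) open_box();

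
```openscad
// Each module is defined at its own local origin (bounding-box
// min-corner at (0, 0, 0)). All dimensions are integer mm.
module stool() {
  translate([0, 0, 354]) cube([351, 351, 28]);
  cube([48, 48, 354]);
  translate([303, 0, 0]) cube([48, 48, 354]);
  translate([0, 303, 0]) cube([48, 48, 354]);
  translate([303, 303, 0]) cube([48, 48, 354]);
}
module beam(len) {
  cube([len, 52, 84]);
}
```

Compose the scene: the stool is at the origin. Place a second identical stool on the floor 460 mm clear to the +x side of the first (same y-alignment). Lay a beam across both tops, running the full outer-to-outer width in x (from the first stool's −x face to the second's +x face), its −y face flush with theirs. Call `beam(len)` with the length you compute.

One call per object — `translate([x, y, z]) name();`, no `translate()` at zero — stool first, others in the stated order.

stool();
translate([811, 0, 0]) stool();
translate([0, 0, 382]) beam(1162);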